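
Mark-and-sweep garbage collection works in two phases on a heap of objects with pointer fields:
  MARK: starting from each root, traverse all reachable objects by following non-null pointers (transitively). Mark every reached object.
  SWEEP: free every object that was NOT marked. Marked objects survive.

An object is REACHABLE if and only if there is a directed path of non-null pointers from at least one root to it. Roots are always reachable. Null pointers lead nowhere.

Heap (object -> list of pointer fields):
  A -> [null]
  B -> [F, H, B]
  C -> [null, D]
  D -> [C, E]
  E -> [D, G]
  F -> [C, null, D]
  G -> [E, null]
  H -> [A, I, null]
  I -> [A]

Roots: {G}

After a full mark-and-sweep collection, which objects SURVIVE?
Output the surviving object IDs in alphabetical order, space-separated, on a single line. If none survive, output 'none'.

Roots: G
Mark G: refs=E null, marked=G
Mark E: refs=D G, marked=E G
Mark D: refs=C E, marked=D E G
Mark C: refs=null D, marked=C D E G
Unmarked (collected): A B F H I

Answer: C D E G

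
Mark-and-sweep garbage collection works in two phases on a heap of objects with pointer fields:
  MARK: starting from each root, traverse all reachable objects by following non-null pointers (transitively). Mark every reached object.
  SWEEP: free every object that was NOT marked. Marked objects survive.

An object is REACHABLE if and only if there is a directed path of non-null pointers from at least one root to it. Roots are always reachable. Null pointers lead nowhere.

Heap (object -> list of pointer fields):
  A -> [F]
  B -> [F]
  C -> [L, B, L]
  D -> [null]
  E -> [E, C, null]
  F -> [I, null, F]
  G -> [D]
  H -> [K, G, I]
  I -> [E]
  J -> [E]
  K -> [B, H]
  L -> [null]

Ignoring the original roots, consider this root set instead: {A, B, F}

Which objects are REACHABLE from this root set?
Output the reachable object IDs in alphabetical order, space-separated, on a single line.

Roots: A B F
Mark A: refs=F, marked=A
Mark B: refs=F, marked=A B
Mark F: refs=I null F, marked=A B F
Mark I: refs=E, marked=A B F I
Mark E: refs=E C null, marked=A B E F I
Mark C: refs=L B L, marked=A B C E F I
Mark L: refs=null, marked=A B C E F I L
Unmarked (collected): D G H J K

Answer: A B C E F I L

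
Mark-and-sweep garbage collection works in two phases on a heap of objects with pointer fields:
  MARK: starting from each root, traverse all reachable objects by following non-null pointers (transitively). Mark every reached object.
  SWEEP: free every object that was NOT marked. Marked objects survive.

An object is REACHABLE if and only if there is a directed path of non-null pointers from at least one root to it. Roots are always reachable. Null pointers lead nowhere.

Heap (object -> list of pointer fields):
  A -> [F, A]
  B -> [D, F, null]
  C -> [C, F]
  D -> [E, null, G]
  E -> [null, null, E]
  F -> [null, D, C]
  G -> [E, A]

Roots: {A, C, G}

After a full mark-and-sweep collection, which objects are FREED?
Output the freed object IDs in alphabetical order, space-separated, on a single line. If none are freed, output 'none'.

Roots: A C G
Mark A: refs=F A, marked=A
Mark C: refs=C F, marked=A C
Mark G: refs=E A, marked=A C G
Mark F: refs=null D C, marked=A C F G
Mark E: refs=null null E, marked=A C E F G
Mark D: refs=E null G, marked=A C D E F G
Unmarked (collected): B

Answer: B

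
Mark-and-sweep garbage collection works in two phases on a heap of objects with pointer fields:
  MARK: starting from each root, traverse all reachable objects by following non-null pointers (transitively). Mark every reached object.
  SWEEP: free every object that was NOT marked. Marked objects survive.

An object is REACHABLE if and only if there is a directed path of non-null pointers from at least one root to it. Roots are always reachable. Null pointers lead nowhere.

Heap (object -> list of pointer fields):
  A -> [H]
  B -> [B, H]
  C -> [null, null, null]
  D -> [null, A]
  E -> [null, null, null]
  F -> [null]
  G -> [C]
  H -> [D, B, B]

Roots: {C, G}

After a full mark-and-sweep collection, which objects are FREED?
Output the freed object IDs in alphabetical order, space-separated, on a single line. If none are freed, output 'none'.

Answer: A B D E F H

Derivation:
Roots: C G
Mark C: refs=null null null, marked=C
Mark G: refs=C, marked=C G
Unmarked (collected): A B D E F H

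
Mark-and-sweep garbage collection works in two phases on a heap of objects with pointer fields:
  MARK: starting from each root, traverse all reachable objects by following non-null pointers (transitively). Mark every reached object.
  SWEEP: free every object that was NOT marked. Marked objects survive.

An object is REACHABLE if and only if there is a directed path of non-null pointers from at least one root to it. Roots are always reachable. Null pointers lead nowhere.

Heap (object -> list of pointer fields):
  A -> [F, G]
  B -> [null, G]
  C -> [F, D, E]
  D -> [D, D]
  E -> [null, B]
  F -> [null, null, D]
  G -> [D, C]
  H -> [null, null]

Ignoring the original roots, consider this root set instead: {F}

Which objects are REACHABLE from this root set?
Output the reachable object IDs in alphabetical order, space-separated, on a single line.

Roots: F
Mark F: refs=null null D, marked=F
Mark D: refs=D D, marked=D F
Unmarked (collected): A B C E G H

Answer: D F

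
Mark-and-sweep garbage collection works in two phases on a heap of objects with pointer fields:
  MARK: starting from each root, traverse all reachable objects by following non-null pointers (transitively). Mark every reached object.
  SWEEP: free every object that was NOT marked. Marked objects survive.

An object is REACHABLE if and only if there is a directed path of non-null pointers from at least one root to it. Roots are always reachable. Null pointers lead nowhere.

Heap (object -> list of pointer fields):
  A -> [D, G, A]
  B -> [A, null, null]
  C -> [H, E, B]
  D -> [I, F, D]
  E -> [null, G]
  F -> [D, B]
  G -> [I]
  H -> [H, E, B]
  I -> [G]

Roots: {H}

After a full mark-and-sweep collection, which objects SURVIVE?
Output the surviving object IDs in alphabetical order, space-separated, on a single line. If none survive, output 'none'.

Roots: H
Mark H: refs=H E B, marked=H
Mark E: refs=null G, marked=E H
Mark B: refs=A null null, marked=B E H
Mark G: refs=I, marked=B E G H
Mark A: refs=D G A, marked=A B E G H
Mark I: refs=G, marked=A B E G H I
Mark D: refs=I F D, marked=A B D E G H I
Mark F: refs=D B, marked=A B D E F G H I
Unmarked (collected): C

Answer: A B D E F G H I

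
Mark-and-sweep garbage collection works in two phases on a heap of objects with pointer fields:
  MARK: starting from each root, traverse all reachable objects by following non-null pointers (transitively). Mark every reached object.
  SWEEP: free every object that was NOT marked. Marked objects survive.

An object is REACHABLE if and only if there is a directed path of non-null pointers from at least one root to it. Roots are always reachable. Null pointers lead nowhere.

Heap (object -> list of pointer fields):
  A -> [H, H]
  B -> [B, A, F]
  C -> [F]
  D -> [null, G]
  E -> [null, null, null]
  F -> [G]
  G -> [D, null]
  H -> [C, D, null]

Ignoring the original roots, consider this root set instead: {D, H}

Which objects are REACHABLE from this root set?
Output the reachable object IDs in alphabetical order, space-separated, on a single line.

Answer: C D F G H

Derivation:
Roots: D H
Mark D: refs=null G, marked=D
Mark H: refs=C D null, marked=D H
Mark G: refs=D null, marked=D G H
Mark C: refs=F, marked=C D G H
Mark F: refs=G, marked=C D F G H
Unmarked (collected): A B E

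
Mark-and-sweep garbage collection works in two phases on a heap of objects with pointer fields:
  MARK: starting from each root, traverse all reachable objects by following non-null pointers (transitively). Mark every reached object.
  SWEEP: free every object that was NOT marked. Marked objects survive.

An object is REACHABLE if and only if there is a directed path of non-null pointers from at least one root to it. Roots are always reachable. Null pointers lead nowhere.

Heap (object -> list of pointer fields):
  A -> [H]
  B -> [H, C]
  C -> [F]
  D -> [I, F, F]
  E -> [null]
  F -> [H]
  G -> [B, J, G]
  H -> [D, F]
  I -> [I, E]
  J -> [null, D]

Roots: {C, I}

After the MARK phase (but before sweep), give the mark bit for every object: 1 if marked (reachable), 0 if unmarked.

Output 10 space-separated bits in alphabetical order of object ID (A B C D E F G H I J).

Answer: 0 0 1 1 1 1 0 1 1 0

Derivation:
Roots: C I
Mark C: refs=F, marked=C
Mark I: refs=I E, marked=C I
Mark F: refs=H, marked=C F I
Mark E: refs=null, marked=C E F I
Mark H: refs=D F, marked=C E F H I
Mark D: refs=I F F, marked=C D E F H I
Unmarked (collected): A B G J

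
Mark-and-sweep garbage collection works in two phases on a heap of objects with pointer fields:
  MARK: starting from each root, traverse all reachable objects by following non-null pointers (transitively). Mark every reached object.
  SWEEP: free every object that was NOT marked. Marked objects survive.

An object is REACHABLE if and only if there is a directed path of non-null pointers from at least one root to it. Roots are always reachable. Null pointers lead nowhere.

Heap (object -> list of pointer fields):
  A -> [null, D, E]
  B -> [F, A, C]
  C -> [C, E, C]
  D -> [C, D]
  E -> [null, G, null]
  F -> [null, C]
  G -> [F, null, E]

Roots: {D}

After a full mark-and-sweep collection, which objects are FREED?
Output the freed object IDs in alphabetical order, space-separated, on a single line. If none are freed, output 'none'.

Answer: A B

Derivation:
Roots: D
Mark D: refs=C D, marked=D
Mark C: refs=C E C, marked=C D
Mark E: refs=null G null, marked=C D E
Mark G: refs=F null E, marked=C D E G
Mark F: refs=null C, marked=C D E F G
Unmarked (collected): A B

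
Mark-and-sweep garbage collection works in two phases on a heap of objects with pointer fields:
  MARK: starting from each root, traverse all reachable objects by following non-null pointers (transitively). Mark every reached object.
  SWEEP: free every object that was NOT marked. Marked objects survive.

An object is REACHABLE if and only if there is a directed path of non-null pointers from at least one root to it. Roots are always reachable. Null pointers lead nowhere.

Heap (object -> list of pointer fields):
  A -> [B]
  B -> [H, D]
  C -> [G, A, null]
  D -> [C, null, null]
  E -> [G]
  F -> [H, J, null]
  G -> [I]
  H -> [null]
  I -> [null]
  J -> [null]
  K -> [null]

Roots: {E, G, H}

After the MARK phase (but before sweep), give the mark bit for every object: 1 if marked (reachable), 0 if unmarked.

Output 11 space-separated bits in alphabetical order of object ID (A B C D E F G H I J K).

Roots: E G H
Mark E: refs=G, marked=E
Mark G: refs=I, marked=E G
Mark H: refs=null, marked=E G H
Mark I: refs=null, marked=E G H I
Unmarked (collected): A B C D F J K

Answer: 0 0 0 0 1 0 1 1 1 0 0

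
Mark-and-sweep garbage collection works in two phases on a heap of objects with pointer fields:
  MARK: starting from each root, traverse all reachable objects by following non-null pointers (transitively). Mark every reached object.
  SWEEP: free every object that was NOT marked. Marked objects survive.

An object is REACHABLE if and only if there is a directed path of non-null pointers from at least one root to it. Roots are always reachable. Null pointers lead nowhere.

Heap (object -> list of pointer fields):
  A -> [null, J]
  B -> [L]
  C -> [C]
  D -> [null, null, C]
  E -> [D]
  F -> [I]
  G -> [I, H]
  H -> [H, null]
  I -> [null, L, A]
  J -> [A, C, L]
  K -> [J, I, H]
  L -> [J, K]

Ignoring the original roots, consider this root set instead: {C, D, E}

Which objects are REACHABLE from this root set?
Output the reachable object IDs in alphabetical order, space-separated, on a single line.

Roots: C D E
Mark C: refs=C, marked=C
Mark D: refs=null null C, marked=C D
Mark E: refs=D, marked=C D E
Unmarked (collected): A B F G H I J K L

Answer: C D E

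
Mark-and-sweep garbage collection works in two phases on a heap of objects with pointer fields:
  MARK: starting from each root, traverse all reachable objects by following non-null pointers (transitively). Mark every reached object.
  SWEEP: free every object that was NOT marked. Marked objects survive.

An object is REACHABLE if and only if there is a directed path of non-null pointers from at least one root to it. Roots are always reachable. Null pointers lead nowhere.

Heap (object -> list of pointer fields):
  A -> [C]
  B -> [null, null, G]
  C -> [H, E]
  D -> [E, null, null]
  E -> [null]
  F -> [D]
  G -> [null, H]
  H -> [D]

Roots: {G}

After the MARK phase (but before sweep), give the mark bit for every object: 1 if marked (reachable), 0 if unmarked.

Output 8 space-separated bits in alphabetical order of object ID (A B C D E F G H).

Answer: 0 0 0 1 1 0 1 1

Derivation:
Roots: G
Mark G: refs=null H, marked=G
Mark H: refs=D, marked=G H
Mark D: refs=E null null, marked=D G H
Mark E: refs=null, marked=D E G H
Unmarked (collected): A B C F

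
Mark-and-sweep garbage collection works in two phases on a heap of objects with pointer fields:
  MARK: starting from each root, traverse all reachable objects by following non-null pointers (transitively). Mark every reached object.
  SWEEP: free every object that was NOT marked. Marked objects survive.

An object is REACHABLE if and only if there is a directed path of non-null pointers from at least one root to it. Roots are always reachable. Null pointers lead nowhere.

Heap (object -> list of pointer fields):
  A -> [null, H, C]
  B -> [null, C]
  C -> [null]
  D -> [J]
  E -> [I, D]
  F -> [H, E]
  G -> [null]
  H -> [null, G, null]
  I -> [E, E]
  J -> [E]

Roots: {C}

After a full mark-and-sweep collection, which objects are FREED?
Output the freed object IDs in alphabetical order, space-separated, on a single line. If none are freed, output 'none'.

Answer: A B D E F G H I J

Derivation:
Roots: C
Mark C: refs=null, marked=C
Unmarked (collected): A B D E F G H I J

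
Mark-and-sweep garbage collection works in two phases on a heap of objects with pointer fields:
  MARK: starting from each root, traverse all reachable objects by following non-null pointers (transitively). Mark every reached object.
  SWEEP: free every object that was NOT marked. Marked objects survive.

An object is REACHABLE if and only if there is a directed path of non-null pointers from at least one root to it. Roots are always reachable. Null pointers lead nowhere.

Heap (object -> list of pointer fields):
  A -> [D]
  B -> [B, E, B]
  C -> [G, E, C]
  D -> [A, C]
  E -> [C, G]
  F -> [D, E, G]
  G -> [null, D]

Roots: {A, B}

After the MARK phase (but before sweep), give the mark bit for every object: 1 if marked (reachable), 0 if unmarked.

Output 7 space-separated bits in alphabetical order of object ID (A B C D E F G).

Roots: A B
Mark A: refs=D, marked=A
Mark B: refs=B E B, marked=A B
Mark D: refs=A C, marked=A B D
Mark E: refs=C G, marked=A B D E
Mark C: refs=G E C, marked=A B C D E
Mark G: refs=null D, marked=A B C D E G
Unmarked (collected): F

Answer: 1 1 1 1 1 0 1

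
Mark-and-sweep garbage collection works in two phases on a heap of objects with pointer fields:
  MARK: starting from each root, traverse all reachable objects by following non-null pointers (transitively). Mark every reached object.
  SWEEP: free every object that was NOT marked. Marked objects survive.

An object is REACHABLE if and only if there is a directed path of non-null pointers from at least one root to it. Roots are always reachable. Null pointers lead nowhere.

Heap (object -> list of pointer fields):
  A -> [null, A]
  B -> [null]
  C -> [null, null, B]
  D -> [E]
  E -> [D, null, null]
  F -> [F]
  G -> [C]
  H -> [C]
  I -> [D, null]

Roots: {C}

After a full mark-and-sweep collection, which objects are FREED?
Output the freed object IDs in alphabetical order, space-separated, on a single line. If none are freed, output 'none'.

Roots: C
Mark C: refs=null null B, marked=C
Mark B: refs=null, marked=B C
Unmarked (collected): A D E F G H I

Answer: A D E F G H I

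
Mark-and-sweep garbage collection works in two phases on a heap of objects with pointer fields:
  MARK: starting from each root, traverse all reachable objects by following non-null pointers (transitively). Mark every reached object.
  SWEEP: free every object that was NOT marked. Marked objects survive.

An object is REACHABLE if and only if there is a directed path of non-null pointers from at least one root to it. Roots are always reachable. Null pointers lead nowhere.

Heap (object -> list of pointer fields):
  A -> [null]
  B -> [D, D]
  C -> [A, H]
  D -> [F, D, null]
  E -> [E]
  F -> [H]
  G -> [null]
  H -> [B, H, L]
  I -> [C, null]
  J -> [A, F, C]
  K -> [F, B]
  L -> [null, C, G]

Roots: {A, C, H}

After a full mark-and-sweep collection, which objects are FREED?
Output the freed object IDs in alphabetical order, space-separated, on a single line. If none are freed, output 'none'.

Roots: A C H
Mark A: refs=null, marked=A
Mark C: refs=A H, marked=A C
Mark H: refs=B H L, marked=A C H
Mark B: refs=D D, marked=A B C H
Mark L: refs=null C G, marked=A B C H L
Mark D: refs=F D null, marked=A B C D H L
Mark G: refs=null, marked=A B C D G H L
Mark F: refs=H, marked=A B C D F G H L
Unmarked (collected): E I J K

Answer: E I J K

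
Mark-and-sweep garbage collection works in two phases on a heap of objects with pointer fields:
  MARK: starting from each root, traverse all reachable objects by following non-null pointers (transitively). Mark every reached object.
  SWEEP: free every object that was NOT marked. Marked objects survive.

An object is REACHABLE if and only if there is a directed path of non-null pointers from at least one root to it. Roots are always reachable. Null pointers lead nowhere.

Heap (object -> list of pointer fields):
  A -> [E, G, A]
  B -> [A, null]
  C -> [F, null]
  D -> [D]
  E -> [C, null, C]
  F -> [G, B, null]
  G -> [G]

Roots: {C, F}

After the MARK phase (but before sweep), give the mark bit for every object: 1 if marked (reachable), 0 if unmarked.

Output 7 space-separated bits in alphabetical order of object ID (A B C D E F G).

Roots: C F
Mark C: refs=F null, marked=C
Mark F: refs=G B null, marked=C F
Mark G: refs=G, marked=C F G
Mark B: refs=A null, marked=B C F G
Mark A: refs=E G A, marked=A B C F G
Mark E: refs=C null C, marked=A B C E F G
Unmarked (collected): D

Answer: 1 1 1 0 1 1 1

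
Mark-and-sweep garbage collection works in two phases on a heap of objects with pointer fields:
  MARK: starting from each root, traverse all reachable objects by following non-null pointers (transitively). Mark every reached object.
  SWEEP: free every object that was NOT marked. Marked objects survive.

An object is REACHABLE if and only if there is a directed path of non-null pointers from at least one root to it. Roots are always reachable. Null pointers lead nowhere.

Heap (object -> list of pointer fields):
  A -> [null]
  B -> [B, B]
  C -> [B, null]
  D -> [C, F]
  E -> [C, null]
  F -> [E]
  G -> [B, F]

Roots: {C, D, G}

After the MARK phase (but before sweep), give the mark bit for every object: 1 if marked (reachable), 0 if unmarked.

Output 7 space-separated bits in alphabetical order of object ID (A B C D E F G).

Roots: C D G
Mark C: refs=B null, marked=C
Mark D: refs=C F, marked=C D
Mark G: refs=B F, marked=C D G
Mark B: refs=B B, marked=B C D G
Mark F: refs=E, marked=B C D F G
Mark E: refs=C null, marked=B C D E F G
Unmarked (collected): A

Answer: 0 1 1 1 1 1 1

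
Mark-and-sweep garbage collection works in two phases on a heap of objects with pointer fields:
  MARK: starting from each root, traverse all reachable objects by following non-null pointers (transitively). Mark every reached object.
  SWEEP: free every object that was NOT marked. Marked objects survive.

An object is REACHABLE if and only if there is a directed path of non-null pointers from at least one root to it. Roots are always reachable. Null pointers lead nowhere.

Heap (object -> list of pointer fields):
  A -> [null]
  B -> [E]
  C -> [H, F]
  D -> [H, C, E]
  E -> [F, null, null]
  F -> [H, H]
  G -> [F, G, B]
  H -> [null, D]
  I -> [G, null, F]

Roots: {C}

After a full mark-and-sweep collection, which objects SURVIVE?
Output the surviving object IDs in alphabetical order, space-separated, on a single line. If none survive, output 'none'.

Roots: C
Mark C: refs=H F, marked=C
Mark H: refs=null D, marked=C H
Mark F: refs=H H, marked=C F H
Mark D: refs=H C E, marked=C D F H
Mark E: refs=F null null, marked=C D E F H
Unmarked (collected): A B G I

Answer: C D E F H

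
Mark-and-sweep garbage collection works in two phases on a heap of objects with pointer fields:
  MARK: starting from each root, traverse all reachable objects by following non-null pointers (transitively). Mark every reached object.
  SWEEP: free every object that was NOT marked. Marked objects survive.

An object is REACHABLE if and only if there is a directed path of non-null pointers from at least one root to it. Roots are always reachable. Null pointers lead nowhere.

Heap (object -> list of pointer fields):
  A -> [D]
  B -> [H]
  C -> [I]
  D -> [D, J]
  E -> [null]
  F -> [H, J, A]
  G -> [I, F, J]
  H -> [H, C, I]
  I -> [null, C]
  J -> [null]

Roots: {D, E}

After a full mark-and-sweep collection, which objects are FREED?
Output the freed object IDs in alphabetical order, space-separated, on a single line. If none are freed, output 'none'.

Roots: D E
Mark D: refs=D J, marked=D
Mark E: refs=null, marked=D E
Mark J: refs=null, marked=D E J
Unmarked (collected): A B C F G H I

Answer: A B C F G H I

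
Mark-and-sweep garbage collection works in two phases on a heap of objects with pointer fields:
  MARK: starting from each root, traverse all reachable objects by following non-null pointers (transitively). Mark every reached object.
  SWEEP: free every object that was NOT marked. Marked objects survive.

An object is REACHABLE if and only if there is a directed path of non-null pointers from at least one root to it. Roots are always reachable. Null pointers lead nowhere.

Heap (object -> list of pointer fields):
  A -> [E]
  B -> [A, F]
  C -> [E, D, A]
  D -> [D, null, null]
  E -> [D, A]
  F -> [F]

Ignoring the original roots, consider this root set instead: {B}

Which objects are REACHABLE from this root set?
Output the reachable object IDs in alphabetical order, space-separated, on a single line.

Roots: B
Mark B: refs=A F, marked=B
Mark A: refs=E, marked=A B
Mark F: refs=F, marked=A B F
Mark E: refs=D A, marked=A B E F
Mark D: refs=D null null, marked=A B D E F
Unmarked (collected): C

Answer: A B D E F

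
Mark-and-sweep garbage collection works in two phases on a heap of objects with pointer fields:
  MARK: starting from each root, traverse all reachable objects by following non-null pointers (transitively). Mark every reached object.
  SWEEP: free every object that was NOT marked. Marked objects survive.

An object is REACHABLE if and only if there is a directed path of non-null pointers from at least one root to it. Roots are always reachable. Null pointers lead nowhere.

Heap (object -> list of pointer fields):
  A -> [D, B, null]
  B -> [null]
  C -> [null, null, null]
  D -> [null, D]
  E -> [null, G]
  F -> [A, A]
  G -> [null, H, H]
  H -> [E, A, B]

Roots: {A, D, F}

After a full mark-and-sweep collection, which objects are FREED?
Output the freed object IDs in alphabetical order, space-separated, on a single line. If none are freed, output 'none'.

Roots: A D F
Mark A: refs=D B null, marked=A
Mark D: refs=null D, marked=A D
Mark F: refs=A A, marked=A D F
Mark B: refs=null, marked=A B D F
Unmarked (collected): C E G H

Answer: C E G H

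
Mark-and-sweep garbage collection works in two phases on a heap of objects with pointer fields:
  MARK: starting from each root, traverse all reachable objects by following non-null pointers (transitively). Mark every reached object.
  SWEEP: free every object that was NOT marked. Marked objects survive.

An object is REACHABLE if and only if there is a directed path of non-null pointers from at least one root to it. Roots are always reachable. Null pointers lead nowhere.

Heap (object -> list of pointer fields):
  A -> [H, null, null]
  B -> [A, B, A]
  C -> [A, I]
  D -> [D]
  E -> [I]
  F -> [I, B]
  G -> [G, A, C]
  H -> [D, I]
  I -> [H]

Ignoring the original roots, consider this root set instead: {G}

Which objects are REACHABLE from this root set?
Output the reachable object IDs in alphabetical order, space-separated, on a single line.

Answer: A C D G H I

Derivation:
Roots: G
Mark G: refs=G A C, marked=G
Mark A: refs=H null null, marked=A G
Mark C: refs=A I, marked=A C G
Mark H: refs=D I, marked=A C G H
Mark I: refs=H, marked=A C G H I
Mark D: refs=D, marked=A C D G H I
Unmarked (collected): B E F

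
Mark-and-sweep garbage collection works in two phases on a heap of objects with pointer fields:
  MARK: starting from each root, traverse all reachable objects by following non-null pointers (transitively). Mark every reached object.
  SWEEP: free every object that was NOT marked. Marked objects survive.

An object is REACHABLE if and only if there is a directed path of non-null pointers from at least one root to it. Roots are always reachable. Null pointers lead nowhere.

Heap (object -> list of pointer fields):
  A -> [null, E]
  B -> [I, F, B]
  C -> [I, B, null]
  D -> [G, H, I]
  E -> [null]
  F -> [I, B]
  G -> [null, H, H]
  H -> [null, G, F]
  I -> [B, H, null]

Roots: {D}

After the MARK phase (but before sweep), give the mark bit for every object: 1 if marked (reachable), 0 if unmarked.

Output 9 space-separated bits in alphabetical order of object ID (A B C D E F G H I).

Roots: D
Mark D: refs=G H I, marked=D
Mark G: refs=null H H, marked=D G
Mark H: refs=null G F, marked=D G H
Mark I: refs=B H null, marked=D G H I
Mark F: refs=I B, marked=D F G H I
Mark B: refs=I F B, marked=B D F G H I
Unmarked (collected): A C E

Answer: 0 1 0 1 0 1 1 1 1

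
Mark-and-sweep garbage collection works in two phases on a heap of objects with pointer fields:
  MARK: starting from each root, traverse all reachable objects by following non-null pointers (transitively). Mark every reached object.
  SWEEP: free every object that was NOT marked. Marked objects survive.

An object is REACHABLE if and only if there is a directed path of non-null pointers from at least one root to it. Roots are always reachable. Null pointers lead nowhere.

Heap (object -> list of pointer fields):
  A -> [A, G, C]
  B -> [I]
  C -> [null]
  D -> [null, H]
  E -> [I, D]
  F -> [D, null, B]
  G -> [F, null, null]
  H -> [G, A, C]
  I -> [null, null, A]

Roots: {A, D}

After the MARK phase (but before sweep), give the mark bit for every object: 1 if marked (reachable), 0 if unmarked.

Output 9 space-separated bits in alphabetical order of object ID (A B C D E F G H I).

Roots: A D
Mark A: refs=A G C, marked=A
Mark D: refs=null H, marked=A D
Mark G: refs=F null null, marked=A D G
Mark C: refs=null, marked=A C D G
Mark H: refs=G A C, marked=A C D G H
Mark F: refs=D null B, marked=A C D F G H
Mark B: refs=I, marked=A B C D F G H
Mark I: refs=null null A, marked=A B C D F G H I
Unmarked (collected): E

Answer: 1 1 1 1 0 1 1 1 1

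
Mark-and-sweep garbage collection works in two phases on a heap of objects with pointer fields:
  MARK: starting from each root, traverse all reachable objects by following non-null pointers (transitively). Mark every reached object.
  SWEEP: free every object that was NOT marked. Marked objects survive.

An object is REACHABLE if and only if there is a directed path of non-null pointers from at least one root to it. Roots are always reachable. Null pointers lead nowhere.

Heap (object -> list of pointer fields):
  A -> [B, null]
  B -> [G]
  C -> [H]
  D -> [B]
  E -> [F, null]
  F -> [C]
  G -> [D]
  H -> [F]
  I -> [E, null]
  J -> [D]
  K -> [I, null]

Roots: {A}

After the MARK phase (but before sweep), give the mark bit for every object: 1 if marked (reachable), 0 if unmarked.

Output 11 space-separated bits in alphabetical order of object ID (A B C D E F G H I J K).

Answer: 1 1 0 1 0 0 1 0 0 0 0

Derivation:
Roots: A
Mark A: refs=B null, marked=A
Mark B: refs=G, marked=A B
Mark G: refs=D, marked=A B G
Mark D: refs=B, marked=A B D G
Unmarked (collected): C E F H I J K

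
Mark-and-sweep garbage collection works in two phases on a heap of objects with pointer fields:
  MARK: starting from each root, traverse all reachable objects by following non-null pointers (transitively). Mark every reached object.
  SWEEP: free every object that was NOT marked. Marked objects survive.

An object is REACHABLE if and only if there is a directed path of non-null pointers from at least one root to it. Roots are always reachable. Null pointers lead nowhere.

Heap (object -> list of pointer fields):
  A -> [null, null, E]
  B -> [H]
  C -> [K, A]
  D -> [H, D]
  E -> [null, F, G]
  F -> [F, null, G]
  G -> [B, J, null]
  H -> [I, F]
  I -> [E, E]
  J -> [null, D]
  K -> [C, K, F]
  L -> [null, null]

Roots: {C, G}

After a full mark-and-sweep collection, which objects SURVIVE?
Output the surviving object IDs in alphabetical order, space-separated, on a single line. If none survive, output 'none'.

Answer: A B C D E F G H I J K

Derivation:
Roots: C G
Mark C: refs=K A, marked=C
Mark G: refs=B J null, marked=C G
Mark K: refs=C K F, marked=C G K
Mark A: refs=null null E, marked=A C G K
Mark B: refs=H, marked=A B C G K
Mark J: refs=null D, marked=A B C G J K
Mark F: refs=F null G, marked=A B C F G J K
Mark E: refs=null F G, marked=A B C E F G J K
Mark H: refs=I F, marked=A B C E F G H J K
Mark D: refs=H D, marked=A B C D E F G H J K
Mark I: refs=E E, marked=A B C D E F G H I J K
Unmarked (collected): L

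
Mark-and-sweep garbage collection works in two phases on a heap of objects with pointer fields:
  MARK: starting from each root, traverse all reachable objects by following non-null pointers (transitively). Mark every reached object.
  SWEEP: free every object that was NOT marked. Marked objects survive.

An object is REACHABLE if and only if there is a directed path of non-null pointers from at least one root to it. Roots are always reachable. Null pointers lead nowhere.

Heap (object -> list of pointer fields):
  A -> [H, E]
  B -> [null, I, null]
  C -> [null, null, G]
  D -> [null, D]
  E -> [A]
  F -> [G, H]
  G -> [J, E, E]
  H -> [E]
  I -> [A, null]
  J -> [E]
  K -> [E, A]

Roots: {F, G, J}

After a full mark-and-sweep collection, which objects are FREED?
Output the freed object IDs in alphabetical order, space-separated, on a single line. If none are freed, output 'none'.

Roots: F G J
Mark F: refs=G H, marked=F
Mark G: refs=J E E, marked=F G
Mark J: refs=E, marked=F G J
Mark H: refs=E, marked=F G H J
Mark E: refs=A, marked=E F G H J
Mark A: refs=H E, marked=A E F G H J
Unmarked (collected): B C D I K

Answer: B C D I K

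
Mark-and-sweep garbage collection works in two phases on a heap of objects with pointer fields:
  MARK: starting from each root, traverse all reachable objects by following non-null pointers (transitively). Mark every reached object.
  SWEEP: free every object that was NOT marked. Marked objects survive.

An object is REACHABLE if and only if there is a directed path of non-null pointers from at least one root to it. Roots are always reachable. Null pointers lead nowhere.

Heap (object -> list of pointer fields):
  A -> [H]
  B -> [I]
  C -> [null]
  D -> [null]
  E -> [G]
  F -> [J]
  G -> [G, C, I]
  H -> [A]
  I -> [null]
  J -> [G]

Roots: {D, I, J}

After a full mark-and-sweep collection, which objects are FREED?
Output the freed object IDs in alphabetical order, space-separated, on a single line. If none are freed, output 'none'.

Roots: D I J
Mark D: refs=null, marked=D
Mark I: refs=null, marked=D I
Mark J: refs=G, marked=D I J
Mark G: refs=G C I, marked=D G I J
Mark C: refs=null, marked=C D G I J
Unmarked (collected): A B E F H

Answer: A B E F H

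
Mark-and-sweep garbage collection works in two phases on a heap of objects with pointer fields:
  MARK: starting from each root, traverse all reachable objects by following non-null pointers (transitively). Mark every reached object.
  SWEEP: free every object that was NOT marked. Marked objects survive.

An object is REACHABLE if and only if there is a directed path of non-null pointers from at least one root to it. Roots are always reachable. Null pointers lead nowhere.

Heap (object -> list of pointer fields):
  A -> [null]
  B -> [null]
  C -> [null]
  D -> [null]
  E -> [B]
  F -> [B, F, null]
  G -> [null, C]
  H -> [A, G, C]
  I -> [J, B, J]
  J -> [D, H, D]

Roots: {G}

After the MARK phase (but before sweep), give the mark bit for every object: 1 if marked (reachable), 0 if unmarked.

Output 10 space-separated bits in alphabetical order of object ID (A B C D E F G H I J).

Answer: 0 0 1 0 0 0 1 0 0 0

Derivation:
Roots: G
Mark G: refs=null C, marked=G
Mark C: refs=null, marked=C G
Unmarked (collected): A B D E F H I J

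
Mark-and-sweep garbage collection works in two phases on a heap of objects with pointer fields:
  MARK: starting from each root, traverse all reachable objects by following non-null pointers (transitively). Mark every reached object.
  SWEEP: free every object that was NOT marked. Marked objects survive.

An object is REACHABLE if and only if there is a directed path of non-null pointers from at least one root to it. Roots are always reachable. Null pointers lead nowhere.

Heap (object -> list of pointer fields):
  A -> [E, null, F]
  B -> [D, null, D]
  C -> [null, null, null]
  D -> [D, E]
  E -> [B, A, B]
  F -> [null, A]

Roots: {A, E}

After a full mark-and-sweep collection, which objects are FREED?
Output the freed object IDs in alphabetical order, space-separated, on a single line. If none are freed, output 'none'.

Answer: C

Derivation:
Roots: A E
Mark A: refs=E null F, marked=A
Mark E: refs=B A B, marked=A E
Mark F: refs=null A, marked=A E F
Mark B: refs=D null D, marked=A B E F
Mark D: refs=D E, marked=A B D E F
Unmarked (collected): C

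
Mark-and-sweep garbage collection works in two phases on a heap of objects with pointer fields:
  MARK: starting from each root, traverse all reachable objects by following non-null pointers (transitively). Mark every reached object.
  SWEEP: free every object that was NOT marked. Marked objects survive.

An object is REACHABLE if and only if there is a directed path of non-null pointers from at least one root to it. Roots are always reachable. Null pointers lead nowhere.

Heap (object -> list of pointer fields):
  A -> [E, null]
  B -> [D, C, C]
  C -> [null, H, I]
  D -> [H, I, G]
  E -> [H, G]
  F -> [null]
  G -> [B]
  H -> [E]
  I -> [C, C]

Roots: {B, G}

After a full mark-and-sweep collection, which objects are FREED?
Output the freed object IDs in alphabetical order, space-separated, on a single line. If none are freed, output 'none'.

Answer: A F

Derivation:
Roots: B G
Mark B: refs=D C C, marked=B
Mark G: refs=B, marked=B G
Mark D: refs=H I G, marked=B D G
Mark C: refs=null H I, marked=B C D G
Mark H: refs=E, marked=B C D G H
Mark I: refs=C C, marked=B C D G H I
Mark E: refs=H G, marked=B C D E G H I
Unmarked (collected): A F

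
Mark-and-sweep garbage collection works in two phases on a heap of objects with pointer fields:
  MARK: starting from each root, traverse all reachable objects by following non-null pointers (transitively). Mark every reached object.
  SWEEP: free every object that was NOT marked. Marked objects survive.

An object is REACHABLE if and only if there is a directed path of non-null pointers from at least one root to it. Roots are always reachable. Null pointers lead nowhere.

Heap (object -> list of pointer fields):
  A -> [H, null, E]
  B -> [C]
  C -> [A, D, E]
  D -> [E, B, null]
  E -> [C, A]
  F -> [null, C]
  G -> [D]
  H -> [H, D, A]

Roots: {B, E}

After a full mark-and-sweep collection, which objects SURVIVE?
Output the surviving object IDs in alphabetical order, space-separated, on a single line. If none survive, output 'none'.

Answer: A B C D E H

Derivation:
Roots: B E
Mark B: refs=C, marked=B
Mark E: refs=C A, marked=B E
Mark C: refs=A D E, marked=B C E
Mark A: refs=H null E, marked=A B C E
Mark D: refs=E B null, marked=A B C D E
Mark H: refs=H D A, marked=A B C D E H
Unmarked (collected): F G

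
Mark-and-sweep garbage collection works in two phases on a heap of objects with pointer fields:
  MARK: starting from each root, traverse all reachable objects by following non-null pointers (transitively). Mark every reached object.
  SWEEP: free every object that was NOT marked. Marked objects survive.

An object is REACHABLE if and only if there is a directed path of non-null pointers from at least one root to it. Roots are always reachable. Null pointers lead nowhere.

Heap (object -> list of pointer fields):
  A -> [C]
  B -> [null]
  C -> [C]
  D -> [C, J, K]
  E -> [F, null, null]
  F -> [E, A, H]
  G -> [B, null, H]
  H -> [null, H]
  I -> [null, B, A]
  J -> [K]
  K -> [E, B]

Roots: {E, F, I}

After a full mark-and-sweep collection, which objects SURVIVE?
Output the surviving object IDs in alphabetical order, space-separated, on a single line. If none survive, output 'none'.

Roots: E F I
Mark E: refs=F null null, marked=E
Mark F: refs=E A H, marked=E F
Mark I: refs=null B A, marked=E F I
Mark A: refs=C, marked=A E F I
Mark H: refs=null H, marked=A E F H I
Mark B: refs=null, marked=A B E F H I
Mark C: refs=C, marked=A B C E F H I
Unmarked (collected): D G J K

Answer: A B C E F H I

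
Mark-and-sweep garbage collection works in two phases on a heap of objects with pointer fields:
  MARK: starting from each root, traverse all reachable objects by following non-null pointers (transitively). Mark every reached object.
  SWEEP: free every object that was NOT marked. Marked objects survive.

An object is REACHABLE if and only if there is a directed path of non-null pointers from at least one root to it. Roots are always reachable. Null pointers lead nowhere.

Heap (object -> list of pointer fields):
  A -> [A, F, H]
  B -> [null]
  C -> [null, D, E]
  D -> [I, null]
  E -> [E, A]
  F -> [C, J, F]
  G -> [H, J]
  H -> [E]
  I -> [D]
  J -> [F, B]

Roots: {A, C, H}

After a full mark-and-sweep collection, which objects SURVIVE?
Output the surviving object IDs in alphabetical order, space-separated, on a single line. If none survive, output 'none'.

Answer: A B C D E F H I J

Derivation:
Roots: A C H
Mark A: refs=A F H, marked=A
Mark C: refs=null D E, marked=A C
Mark H: refs=E, marked=A C H
Mark F: refs=C J F, marked=A C F H
Mark D: refs=I null, marked=A C D F H
Mark E: refs=E A, marked=A C D E F H
Mark J: refs=F B, marked=A C D E F H J
Mark I: refs=D, marked=A C D E F H I J
Mark B: refs=null, marked=A B C D E F H I J
Unmarked (collected): G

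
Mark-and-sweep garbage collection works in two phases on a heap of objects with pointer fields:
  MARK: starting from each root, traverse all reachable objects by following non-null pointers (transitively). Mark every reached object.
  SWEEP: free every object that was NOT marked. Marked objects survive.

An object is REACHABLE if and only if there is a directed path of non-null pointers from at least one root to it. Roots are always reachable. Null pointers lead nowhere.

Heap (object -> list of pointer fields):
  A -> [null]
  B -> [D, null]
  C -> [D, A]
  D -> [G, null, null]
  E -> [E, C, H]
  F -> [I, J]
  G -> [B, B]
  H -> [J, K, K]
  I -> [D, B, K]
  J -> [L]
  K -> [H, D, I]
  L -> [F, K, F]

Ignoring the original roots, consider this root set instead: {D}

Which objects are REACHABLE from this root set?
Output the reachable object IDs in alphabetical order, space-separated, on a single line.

Roots: D
Mark D: refs=G null null, marked=D
Mark G: refs=B B, marked=D G
Mark B: refs=D null, marked=B D G
Unmarked (collected): A C E F H I J K L

Answer: B D G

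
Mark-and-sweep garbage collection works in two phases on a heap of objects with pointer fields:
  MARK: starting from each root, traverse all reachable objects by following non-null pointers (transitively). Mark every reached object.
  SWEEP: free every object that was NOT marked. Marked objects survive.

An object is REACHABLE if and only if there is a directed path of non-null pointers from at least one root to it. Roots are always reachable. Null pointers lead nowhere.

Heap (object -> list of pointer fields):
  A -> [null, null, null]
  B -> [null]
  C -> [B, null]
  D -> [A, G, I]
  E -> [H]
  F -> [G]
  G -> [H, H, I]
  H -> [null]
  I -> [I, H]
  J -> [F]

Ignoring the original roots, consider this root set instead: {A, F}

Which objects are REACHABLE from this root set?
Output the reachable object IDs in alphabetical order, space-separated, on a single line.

Answer: A F G H I

Derivation:
Roots: A F
Mark A: refs=null null null, marked=A
Mark F: refs=G, marked=A F
Mark G: refs=H H I, marked=A F G
Mark H: refs=null, marked=A F G H
Mark I: refs=I H, marked=A F G H I
Unmarked (collected): B C D E J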